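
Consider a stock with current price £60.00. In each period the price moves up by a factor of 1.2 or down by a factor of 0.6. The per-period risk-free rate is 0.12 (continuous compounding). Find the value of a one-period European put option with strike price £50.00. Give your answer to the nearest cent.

Risk-neutral probability p = (e^0.12 − 0.6)/(1.2 − 0.6) = 0.5275/0.6000 = 0.8792
Terminal stock prices: S_u = 72, S_d = 36
Terminal payoffs (K − S): max(-22, 0) = 0, max(14, 0) = 14
Node 0 (S = 60): V_0 = e^(−0.12)·[0.8792·0.0000 + 0.1208·14.0000] = 1.5004

£1.50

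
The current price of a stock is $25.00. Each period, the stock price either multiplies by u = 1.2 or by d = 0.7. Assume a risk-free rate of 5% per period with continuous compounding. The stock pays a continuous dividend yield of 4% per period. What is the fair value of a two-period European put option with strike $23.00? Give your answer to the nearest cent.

Per-period risk-free factor R = e^0.05 = 1.0513; dividend-adjusted growth = e^(0.05−0.04) = 1.0101.
Risk-neutral probability p = (1.0101 − 0.7)/(1.2 − 0.7) = 0.3101/0.5000 = 0.6201
Terminal stock prices: S_uu = 36, S_ud = 21, S_dd = 12.25
Terminal payoffs (K − S): max(-13, 0) = 0, max(2, 0) = 2, max(10.75, 0) = 10.75
Node u (S = 30): V_u = e^(−0.05)·[0.6201·0.0000 + 0.3799·2.0000] = 0.7227
Node d (S = 17.5): V_d = e^(−0.05)·[0.6201·2.0000 + 0.3799·10.7500] = 5.0645
Node 0 (S = 25): V_0 = e^(−0.05)·[0.6201·0.7227 + 0.3799·5.0645] = 2.2565

$2.26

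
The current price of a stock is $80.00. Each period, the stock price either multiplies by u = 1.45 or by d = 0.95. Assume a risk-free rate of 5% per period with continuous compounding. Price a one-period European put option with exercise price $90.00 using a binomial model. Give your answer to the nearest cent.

Risk-neutral probability p = (e^0.05 − 0.95)/(1.45 − 0.95) = 0.1013/0.5000 = 0.2025
Terminal stock prices: S_u = 116, S_d = 76
Terminal payoffs (K − S): max(-26, 0) = 0, max(14, 0) = 14
Node 0 (S = 80): V_0 = e^(−0.05)·[0.2025·0.0000 + 0.7975·14.0000] = 10.6199

$10.62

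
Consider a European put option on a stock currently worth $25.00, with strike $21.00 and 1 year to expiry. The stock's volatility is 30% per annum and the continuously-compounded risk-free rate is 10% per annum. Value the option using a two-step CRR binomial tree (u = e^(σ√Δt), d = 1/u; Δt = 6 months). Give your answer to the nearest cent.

$0.79

CRR parameters: u = e^(σ√Δt) = e^(0.3·√0.5) = 1.2363, d = 1/u = 0.8089
Per-period rate: rΔt = 0.1·0.5 = 0.05, so R = e^0.05 = 1.0513
Risk-neutral probability p = (e^0.05 − 0.8089)/(1.2363 − 0.8089) = 0.2424/0.4275 = 0.5671
Terminal stock prices: S_uu = 38.21, S_ud = 25, S_dd = 16.36
Terminal payoffs (K − S): max(-17.21, 0) = 0, max(-4, 0) = 0, max(4.644, 0) = 4.644
Node u (S = 30.91): V_u = e^(−0.05)·[0.5671·0.0000 + 0.4329·0.0000] = 0.0000
Node d (S = 20.22): V_d = e^(−0.05)·[0.5671·0.0000 + 0.4329·4.6437] = 1.9122
Node 0 (S = 25): V_0 = e^(−0.05)·[0.5671·0.0000 + 0.4329·1.9122] = 0.7874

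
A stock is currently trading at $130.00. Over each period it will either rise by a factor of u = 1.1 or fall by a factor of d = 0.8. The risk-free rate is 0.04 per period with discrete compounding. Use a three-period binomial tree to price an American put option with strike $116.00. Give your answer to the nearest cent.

Risk-neutral probability p = (1 + 0.04 − 0.8)/(1.1 − 0.8) = 0.2400/0.3000 = 0.8000
Terminal stock prices: S_uuu = 173, S_uud = 125.8, S_udd = 91.52, S_ddd = 66.56
Terminal payoffs (K − S): max(-57.03, 0) = 0, max(-9.84, 0) = 0, max(24.48, 0) = 24.48, max(49.44, 0) = 49.44
Node uu (S = 157.3): continuation = 1/1.04·[0.8000·0.0000 + 0.2000·0.0000] = 0.0000; exercise value = 0.0000 ≤ continuation, so V_uu = 0.0000
Node ud (S = 114.4): continuation = 1/1.04·[0.8000·0.0000 + 0.2000·24.4800] = 4.7077; exercise value = 1.6000 ≤ continuation, so V_ud = 4.7077
Node dd (S = 83.2): continuation = 1/1.04·[0.8000·24.4800 + 0.2000·49.4400] = 28.3385; exercise value = 32.8000 > continuation, so V_dd = 32.8000 (exercise)
Node u (S = 143): continuation = 1/1.04·[0.8000·0.0000 + 0.2000·4.7077] = 0.9053; exercise value = 0.0000 ≤ continuation, so V_u = 0.9053
Node d (S = 104): continuation = 1/1.04·[0.8000·4.7077 + 0.2000·32.8000] = 9.9290; exercise value = 12.0000 > continuation, so V_d = 12.0000 (exercise)
Node 0 (S = 130): continuation = 1/1.04·[0.8000·0.9053 + 0.2000·12.0000] = 3.0041; exercise value = 0.0000 ≤ continuation, so V_0 = 3.0041

$3.00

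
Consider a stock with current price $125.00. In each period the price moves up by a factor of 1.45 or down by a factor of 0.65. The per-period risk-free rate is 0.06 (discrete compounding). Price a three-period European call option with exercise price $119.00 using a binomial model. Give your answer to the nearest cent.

$46.34

Risk-neutral probability p = (1 + 0.06 − 0.65)/(1.45 − 0.65) = 0.4100/0.8000 = 0.5125
Terminal stock prices: S_uuu = 381.1, S_uud = 170.8, S_udd = 76.58, S_ddd = 34.33
Terminal payoffs (S − K): max(262.1, 0) = 262.1, max(51.83, 0) = 51.83, max(-42.42, 0) = 0, max(-84.67, 0) = 0
Node uu (S = 262.8): V_uu = 1/1.06·[0.5125·262.0781 + 0.4875·51.8281] = 150.5483
Node ud (S = 117.8): V_ud = 1/1.06·[0.5125·51.8281 + 0.4875·0.0000] = 25.0584
Node dd (S = 52.81): V_dd = 1/1.06·[0.5125·0.0000 + 0.4875·0.0000] = 0.0000
Node u (S = 181.2): V_u = 1/1.06·[0.5125·150.5483 + 0.4875·25.0584] = 84.3132
Node d (S = 81.25): V_d = 1/1.06·[0.5125·25.0584 + 0.4875·0.0000] = 12.1155
Node 0 (S = 125): V_0 = 1/1.06·[0.5125·84.3132 + 0.4875·12.1155] = 46.3366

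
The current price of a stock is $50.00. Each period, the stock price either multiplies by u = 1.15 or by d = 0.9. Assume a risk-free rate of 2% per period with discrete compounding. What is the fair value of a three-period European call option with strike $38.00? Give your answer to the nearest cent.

$14.40

Risk-neutral probability p = (1 + 0.02 − 0.9)/(1.15 − 0.9) = 0.1200/0.2500 = 0.4800
Terminal stock prices: S_uuu = 76.04, S_uud = 59.51, S_udd = 46.57, S_ddd = 36.45
Terminal payoffs (S − K): max(38.04, 0) = 38.04, max(21.51, 0) = 21.51, max(8.575, 0) = 8.575, max(-1.55, 0) = 0
Node uu (S = 66.12): V_uu = 1/1.02·[0.4800·38.0437 + 0.5200·21.5125] = 28.8701
Node ud (S = 51.75): V_ud = 1/1.02·[0.4800·21.5125 + 0.5200·8.5750] = 14.4951
Node dd (S = 40.5): V_dd = 1/1.02·[0.4800·8.5750 + 0.5200·0.0000] = 4.0353
Node u (S = 57.5): V_u = 1/1.02·[0.4800·28.8701 + 0.5200·14.4951] = 20.9756
Node d (S = 45): V_d = 1/1.02·[0.4800·14.4951 + 0.5200·4.0353] = 8.8784
Node 0 (S = 50): V_0 = 1/1.02·[0.4800·20.9756 + 0.5200·8.8784] = 14.3971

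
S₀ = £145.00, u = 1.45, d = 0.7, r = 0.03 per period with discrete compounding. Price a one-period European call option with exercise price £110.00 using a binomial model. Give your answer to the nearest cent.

Risk-neutral probability p = (1 + 0.03 − 0.7)/(1.45 − 0.7) = 0.3300/0.7500 = 0.4400
Terminal stock prices: S_u = 210.2, S_d = 101.5
Terminal payoffs (S − K): max(100.2, 0) = 100.2, max(-8.5, 0) = 0
Node 0 (S = 145): V_0 = 1/1.03·[0.4400·100.2500 + 0.5600·0.0000] = 42.8252

£42.83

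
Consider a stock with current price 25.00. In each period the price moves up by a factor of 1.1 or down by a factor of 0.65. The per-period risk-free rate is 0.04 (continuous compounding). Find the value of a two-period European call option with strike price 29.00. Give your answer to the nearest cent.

0.87

Risk-neutral probability p = (e^0.04 − 0.65)/(1.1 − 0.65) = 0.3908/0.4500 = 0.8685
Terminal stock prices: S_uu = 30.25, S_ud = 17.88, S_dd = 10.56
Terminal payoffs (S − K): max(1.25, 0) = 1.25, max(-11.12, 0) = 0, max(-18.44, 0) = 0
Node u (S = 27.5): V_u = e^(−0.04)·[0.8685·1.2500 + 0.1315·0.0000] = 1.0430
Node d (S = 16.25): V_d = e^(−0.04)·[0.8685·0.0000 + 0.1315·0.0000] = 0.0000
Node 0 (S = 25): V_0 = e^(−0.04)·[0.8685·1.0430 + 0.1315·0.0000] = 0.8703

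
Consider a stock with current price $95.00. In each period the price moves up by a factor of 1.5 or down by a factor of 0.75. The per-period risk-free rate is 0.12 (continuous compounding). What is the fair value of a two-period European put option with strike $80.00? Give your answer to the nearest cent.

$5.15

Risk-neutral probability p = (e^0.12 − 0.75)/(1.5 − 0.75) = 0.3775/0.7500 = 0.5033
Terminal stock prices: S_uu = 213.8, S_ud = 106.9, S_dd = 53.44
Terminal payoffs (K − S): max(-133.8, 0) = 0, max(-26.88, 0) = 0, max(26.56, 0) = 26.56
Node u (S = 142.5): V_u = e^(−0.12)·[0.5033·0.0000 + 0.4967·0.0000] = 0.0000
Node d (S = 71.25): V_d = e^(−0.12)·[0.5033·0.0000 + 0.4967·26.5625] = 11.7010
Node 0 (S = 95): V_0 = e^(−0.12)·[0.5033·0.0000 + 0.4967·11.7010] = 5.1544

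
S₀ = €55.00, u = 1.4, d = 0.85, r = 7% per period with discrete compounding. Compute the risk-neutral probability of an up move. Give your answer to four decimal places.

Risk-neutral probability p = (1 + 0.07 − 0.85)/(1.4 − 0.85) = 0.2200/0.5500 = 0.4000

p = 0.4000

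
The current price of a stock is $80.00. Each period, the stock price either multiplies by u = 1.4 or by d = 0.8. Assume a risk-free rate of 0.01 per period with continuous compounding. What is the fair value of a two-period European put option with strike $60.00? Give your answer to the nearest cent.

$3.64

Risk-neutral probability p = (e^0.01 − 0.8)/(1.4 − 0.8) = 0.2101/0.6000 = 0.3501
Terminal stock prices: S_uu = 156.8, S_ud = 89.6, S_dd = 51.2
Terminal payoffs (K − S): max(-96.8, 0) = 0, max(-29.6, 0) = 0, max(8.8, 0) = 8.8
Node u (S = 112): V_u = e^(−0.01)·[0.3501·0.0000 + 0.6499·0.0000] = 0.0000
Node d (S = 64): V_d = e^(−0.01)·[0.3501·0.0000 + 0.6499·8.8000] = 5.6624
Node 0 (S = 80): V_0 = e^(−0.01)·[0.3501·0.0000 + 0.6499·5.6624] = 3.6434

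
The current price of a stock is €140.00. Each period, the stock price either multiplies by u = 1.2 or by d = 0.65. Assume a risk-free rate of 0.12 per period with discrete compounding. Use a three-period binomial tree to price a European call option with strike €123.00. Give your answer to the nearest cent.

€54.64

Risk-neutral probability p = (1 + 0.12 − 0.65)/(1.2 − 0.65) = 0.4700/0.5500 = 0.8545
Terminal stock prices: S_uuu = 241.9, S_uud = 131, S_udd = 70.98, S_ddd = 38.45
Terminal payoffs (S − K): max(118.9, 0) = 118.9, max(8.04, 0) = 8.04, max(-52.02, 0) = 0, max(-84.55, 0) = 0
Node uu (S = 201.6): V_uu = 1/1.12·[0.8545·118.9200 + 0.1455·8.0400] = 91.7786
Node ud (S = 109.2): V_ud = 1/1.12·[0.8545·8.0400 + 0.1455·0.0000] = 6.1344
Node dd (S = 59.15): V_dd = 1/1.12·[0.8545·0.0000 + 0.1455·0.0000] = 0.0000
Node u (S = 168): V_u = 1/1.12·[0.8545·91.7786 + 0.1455·6.1344] = 70.8225
Node d (S = 91): V_d = 1/1.12·[0.8545·6.1344 + 0.1455·0.0000] = 4.6805
Node 0 (S = 140): V_0 = 1/1.12·[0.8545·70.8225 + 0.1455·4.6805] = 54.6445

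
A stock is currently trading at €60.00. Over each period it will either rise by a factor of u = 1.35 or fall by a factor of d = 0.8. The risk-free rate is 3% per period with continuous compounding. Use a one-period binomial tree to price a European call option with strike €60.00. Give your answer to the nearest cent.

Risk-neutral probability p = (e^0.03 − 0.8)/(1.35 − 0.8) = 0.2305/0.5500 = 0.4190
Terminal stock prices: S_u = 81, S_d = 48
Terminal payoffs (S − K): max(21, 0) = 21, max(-12, 0) = 0
Node 0 (S = 60): V_0 = e^(−0.03)·[0.4190·21.0000 + 0.5810·0.0000] = 8.5391

€8.54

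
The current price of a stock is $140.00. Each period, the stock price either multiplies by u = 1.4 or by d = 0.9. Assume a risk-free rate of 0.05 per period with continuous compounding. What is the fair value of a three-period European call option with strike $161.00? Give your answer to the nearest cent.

Risk-neutral probability p = (e^0.05 − 0.9)/(1.4 − 0.9) = 0.1513/0.5000 = 0.3025
Terminal stock prices: S_uuu = 384.2, S_uud = 247, S_udd = 158.8, S_ddd = 102.1
Terminal payoffs (S − K): max(223.2, 0) = 223.2, max(85.96, 0) = 85.96, max(-2.24, 0) = 0, max(-58.94, 0) = 0
Node uu (S = 274.4): V_uu = e^(−0.05)·[0.3025·223.1600 + 0.6975·85.9600] = 121.2521
Node ud (S = 176.4): V_ud = e^(−0.05)·[0.3025·85.9600 + 0.6975·0.0000] = 24.7382
Node dd (S = 113.4): V_dd = e^(−0.05)·[0.3025·0.0000 + 0.6975·0.0000] = 0.0000
Node u (S = 196): V_u = e^(−0.05)·[0.3025·121.2521 + 0.6975·24.7382] = 51.3071
Node d (S = 126): V_d = e^(−0.05)·[0.3025·24.7382 + 0.6975·0.0000] = 7.1193
Node 0 (S = 140): V_0 = e^(−0.05)·[0.3025·51.3071 + 0.6975·7.1193] = 19.4888

$19.49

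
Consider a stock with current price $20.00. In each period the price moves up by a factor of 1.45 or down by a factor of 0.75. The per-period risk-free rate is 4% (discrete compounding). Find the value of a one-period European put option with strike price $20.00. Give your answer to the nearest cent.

Risk-neutral probability p = (1 + 0.04 − 0.75)/(1.45 − 0.75) = 0.2900/0.7000 = 0.4143
Terminal stock prices: S_u = 29, S_d = 15
Terminal payoffs (K − S): max(-9, 0) = 0, max(5, 0) = 5
Node 0 (S = 20): V_0 = 1/1.04·[0.4143·0.0000 + 0.5857·5.0000] = 2.8159

$2.82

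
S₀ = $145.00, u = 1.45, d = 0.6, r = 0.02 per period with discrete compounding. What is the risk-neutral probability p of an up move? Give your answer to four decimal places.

Risk-neutral probability p = (1 + 0.02 − 0.6)/(1.45 − 0.6) = 0.4200/0.8500 = 0.4941

p = 0.4941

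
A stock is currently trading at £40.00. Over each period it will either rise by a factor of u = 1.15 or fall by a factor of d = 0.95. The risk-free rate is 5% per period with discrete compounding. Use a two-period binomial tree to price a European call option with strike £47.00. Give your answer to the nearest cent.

Risk-neutral probability p = (1 + 0.05 − 0.95)/(1.15 − 0.95) = 0.1000/0.2000 = 0.5000
Terminal stock prices: S_uu = 52.9, S_ud = 43.7, S_dd = 36.1
Terminal payoffs (S − K): max(5.9, 0) = 5.9, max(-3.3, 0) = 0, max(-10.9, 0) = 0
Node u (S = 46): V_u = 1/1.05·[0.5000·5.9000 + 0.5000·0.0000] = 2.8095
Node d (S = 38): V_d = 1/1.05·[0.5000·0.0000 + 0.5000·0.0000] = 0.0000
Node 0 (S = 40): V_0 = 1/1.05·[0.5000·2.8095 + 0.5000·0.0000] = 1.3379

£1.34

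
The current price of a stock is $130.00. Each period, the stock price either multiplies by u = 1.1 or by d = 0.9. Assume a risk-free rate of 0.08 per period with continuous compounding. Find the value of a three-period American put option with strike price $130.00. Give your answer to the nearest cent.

Risk-neutral probability p = (e^0.08 − 0.9)/(1.1 − 0.9) = 0.1833/0.2000 = 0.9164
Terminal stock prices: S_uuu = 173, S_uud = 141.6, S_udd = 115.8, S_ddd = 94.77
Terminal payoffs (K − S): max(-43.03, 0) = 0, max(-11.57, 0) = 0, max(14.17, 0) = 14.17, max(35.23, 0) = 35.23
Node uu (S = 157.3): continuation = e^(−0.08)·[0.9164·0.0000 + 0.0836·0.0000] = 0.0000; exercise value = 0.0000 ≤ continuation, so V_uu = 0.0000
Node ud (S = 128.7): continuation = e^(−0.08)·[0.9164·0.0000 + 0.0836·14.1700] = 1.0931; exercise value = 1.3000 > continuation, so V_ud = 1.3000 (exercise)
Node dd (S = 105.3): continuation = e^(−0.08)·[0.9164·14.1700 + 0.0836·35.2300] = 14.7051; exercise value = 24.7000 > continuation, so V_dd = 24.7000 (exercise)
Node u (S = 143): continuation = e^(−0.08)·[0.9164·0.0000 + 0.0836·1.3000] = 0.1003; exercise value = 0.0000 ≤ continuation, so V_u = 0.1003
Node d (S = 117): continuation = e^(−0.08)·[0.9164·1.3000 + 0.0836·24.7000] = 3.0051; exercise value = 13.0000 > continuation, so V_d = 13.0000 (exercise)
Node 0 (S = 130): continuation = e^(−0.08)·[0.9164·0.1003 + 0.0836·13.0000] = 1.0877; exercise value = 0.0000 ≤ continuation, so V_0 = 1.0877

$1.09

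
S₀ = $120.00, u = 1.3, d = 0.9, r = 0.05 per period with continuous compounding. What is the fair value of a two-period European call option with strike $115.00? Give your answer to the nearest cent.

$22.17

Risk-neutral probability p = (e^0.05 − 0.9)/(1.3 − 0.9) = 0.1513/0.4000 = 0.3782
Terminal stock prices: S_uu = 202.8, S_ud = 140.4, S_dd = 97.2
Terminal payoffs (S − K): max(87.8, 0) = 87.8, max(25.4, 0) = 25.4, max(-17.8, 0) = 0
Node u (S = 156): V_u = e^(−0.05)·[0.3782·87.8000 + 0.6218·25.4000] = 46.6086
Node d (S = 108): V_d = e^(−0.05)·[0.3782·25.4000 + 0.6218·0.0000] = 9.1372
Node 0 (S = 120): V_0 = e^(−0.05)·[0.3782·46.6086 + 0.6218·9.1372] = 22.1713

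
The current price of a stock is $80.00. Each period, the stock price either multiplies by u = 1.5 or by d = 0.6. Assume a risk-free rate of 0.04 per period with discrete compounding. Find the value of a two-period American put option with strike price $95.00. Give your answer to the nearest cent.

$28.41

Risk-neutral probability p = (1 + 0.04 − 0.6)/(1.5 − 0.6) = 0.4400/0.9000 = 0.4889
Terminal stock prices: S_uu = 180, S_ud = 72, S_dd = 28.8
Terminal payoffs (K − S): max(-85, 0) = 0, max(23, 0) = 23, max(66.2, 0) = 66.2
Node u (S = 120): continuation = 1/1.04·[0.4889·0.0000 + 0.5111·23.0000] = 11.3034; exercise value = 0.0000 ≤ continuation, so V_u = 11.3034
Node d (S = 48): continuation = 1/1.04·[0.4889·23.0000 + 0.5111·66.2000] = 43.3462; exercise value = 47.0000 > continuation, so V_d = 47.0000 (exercise)
Node 0 (S = 80): continuation = 1/1.04·[0.4889·11.3034 + 0.5111·47.0000] = 28.4119; exercise value = 15.0000 ≤ continuation, so V_0 = 28.4119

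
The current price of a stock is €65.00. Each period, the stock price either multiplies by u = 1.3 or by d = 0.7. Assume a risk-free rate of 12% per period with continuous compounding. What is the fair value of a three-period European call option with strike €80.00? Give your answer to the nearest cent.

€15.85

Risk-neutral probability p = (e^0.12 − 0.7)/(1.3 − 0.7) = 0.4275/0.6000 = 0.7125
Terminal stock prices: S_uuu = 142.8, S_uud = 76.89, S_udd = 41.4, S_ddd = 22.29
Terminal payoffs (S − K): max(62.81, 0) = 62.81, max(-3.105, 0) = 0, max(-38.6, 0) = 0, max(-57.71, 0) = 0
Node uu (S = 109.9): V_uu = e^(−0.12)·[0.7125·62.8050 + 0.2875·0.0000] = 39.6881
Node ud (S = 59.15): V_ud = e^(−0.12)·[0.7125·0.0000 + 0.2875·0.0000] = 0.0000
Node dd (S = 31.85): V_dd = e^(−0.12)·[0.7125·0.0000 + 0.2875·0.0000] = 0.0000
Node u (S = 84.5): V_u = e^(−0.12)·[0.7125·39.6881 + 0.2875·0.0000] = 25.0800
Node d (S = 45.5): V_d = e^(−0.12)·[0.7125·0.0000 + 0.2875·0.0000] = 0.0000
Node 0 (S = 65): V_0 = e^(−0.12)·[0.7125·25.0800 + 0.2875·0.0000] = 15.8487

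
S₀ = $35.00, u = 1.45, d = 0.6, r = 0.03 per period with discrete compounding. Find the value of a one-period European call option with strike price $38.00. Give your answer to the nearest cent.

$6.26

Risk-neutral probability p = (1 + 0.03 − 0.6)/(1.45 − 0.6) = 0.4300/0.8500 = 0.5059
Terminal stock prices: S_u = 50.75, S_d = 21
Terminal payoffs (S − K): max(12.75, 0) = 12.75, max(-17, 0) = 0
Node 0 (S = 35): V_0 = 1/1.03·[0.5059·12.7500 + 0.4941·0.0000] = 6.2621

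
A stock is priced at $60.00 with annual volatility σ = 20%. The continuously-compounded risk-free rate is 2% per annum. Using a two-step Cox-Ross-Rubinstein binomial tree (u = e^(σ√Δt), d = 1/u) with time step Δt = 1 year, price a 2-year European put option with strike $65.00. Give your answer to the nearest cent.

$8.35

CRR parameters: u = e^(σ√Δt) = e^(0.2·√1) = 1.2214, d = 1/u = 0.8187
Per-period rate: rΔt = 0.02·1 = 0.02, so R = e^0.02 = 1.0202
Risk-neutral probability p = (e^0.02 − 0.8187)/(1.2214 − 0.8187) = 0.2015/0.4027 = 0.5003
Terminal stock prices: S_uu = 89.51, S_ud = 60, S_dd = 40.22
Terminal payoffs (K − S): max(-24.51, 0) = 0, max(5, 0) = 5, max(24.78, 0) = 24.78
Node u (S = 73.28): V_u = e^(−0.02)·[0.5003·0.0000 + 0.4997·5.0000] = 2.4489
Node d (S = 49.12): V_d = e^(−0.02)·[0.5003·5.0000 + 0.4997·24.7808] = 14.5891
Node 0 (S = 60): V_0 = e^(−0.02)·[0.5003·2.4489 + 0.4997·14.5891] = 8.3463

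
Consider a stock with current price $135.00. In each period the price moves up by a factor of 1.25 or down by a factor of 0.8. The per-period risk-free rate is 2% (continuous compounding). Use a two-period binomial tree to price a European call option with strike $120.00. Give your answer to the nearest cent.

$28.12

Risk-neutral probability p = (e^0.02 − 0.8)/(1.25 − 0.8) = 0.2202/0.4500 = 0.4893
Terminal stock prices: S_uu = 210.9, S_ud = 135, S_dd = 86.4
Terminal payoffs (S − K): max(90.94, 0) = 90.94, max(15, 0) = 15, max(-33.6, 0) = 0
Node u (S = 168.8): V_u = e^(−0.02)·[0.4893·90.9375 + 0.5107·15.0000] = 51.1262
Node d (S = 108): V_d = e^(−0.02)·[0.4893·15.0000 + 0.5107·0.0000] = 7.1947
Node 0 (S = 135): V_0 = e^(−0.02)·[0.4893·51.1262 + 0.5107·7.1947] = 28.1238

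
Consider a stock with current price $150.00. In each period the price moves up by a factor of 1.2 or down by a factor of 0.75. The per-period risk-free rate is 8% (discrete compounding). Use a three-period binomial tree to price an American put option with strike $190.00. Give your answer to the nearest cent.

$40.00

Risk-neutral probability p = (1 + 0.08 − 0.75)/(1.2 − 0.75) = 0.3300/0.4500 = 0.7333
Terminal stock prices: S_uuu = 259.2, S_uud = 162, S_udd = 101.2, S_ddd = 63.28
Terminal payoffs (K − S): max(-69.2, 0) = 0, max(28, 0) = 28, max(88.75, 0) = 88.75, max(126.7, 0) = 126.7
Node uu (S = 216): continuation = 1/1.08·[0.7333·0.0000 + 0.2667·28.0000] = 6.9136; exercise value = 0.0000 ≤ continuation, so V_uu = 6.9136
Node ud (S = 135): continuation = 1/1.08·[0.7333·28.0000 + 0.2667·88.7500] = 40.9259; exercise value = 55.0000 > continuation, so V_ud = 55.0000 (exercise)
Node dd (S = 84.38): continuation = 1/1.08·[0.7333·88.7500 + 0.2667·126.7188] = 91.5509; exercise value = 105.6250 > continuation, so V_dd = 105.6250 (exercise)
Node u (S = 180): continuation = 1/1.08·[0.7333·6.9136 + 0.2667·55.0000] = 18.2747; exercise value = 10.0000 ≤ continuation, so V_u = 18.2747
Node d (S = 112.5): continuation = 1/1.08·[0.7333·55.0000 + 0.2667·105.6250] = 63.4259; exercise value = 77.5000 > continuation, so V_d = 77.5000 (exercise)
Node 0 (S = 150): continuation = 1/1.08·[0.7333·18.2747 + 0.2667·77.5000] = 31.5445; exercise value = 40.0000 > continuation, so V_0 = 40.0000 (exercise)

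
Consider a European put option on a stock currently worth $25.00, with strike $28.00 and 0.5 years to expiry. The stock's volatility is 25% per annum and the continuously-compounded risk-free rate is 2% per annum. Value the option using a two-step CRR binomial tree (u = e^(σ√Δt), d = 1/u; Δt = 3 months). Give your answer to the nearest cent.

CRR parameters: u = e^(σ√Δt) = e^(0.25·√0.25) = 1.1331, d = 1/u = 0.8825
Per-period rate: rΔt = 0.02·0.25 = 0.005, so R = e^0.005 = 1.0050
Risk-neutral probability p = (e^0.005 − 0.8825)/(1.1331 − 0.8825) = 0.1225/0.2507 = 0.4888
Terminal stock prices: S_uu = 32.1, S_ud = 25, S_dd = 19.47
Terminal payoffs (K − S): max(-4.101, 0) = 0, max(3, 0) = 3, max(8.53, 0) = 8.53
Node u (S = 28.33): V_u = e^(−0.005)·[0.4888·0.0000 + 0.5112·3.0000] = 1.5260
Node d (S = 22.06): V_d = e^(−0.005)·[0.4888·3.0000 + 0.5112·8.5300] = 5.7979
Node 0 (S = 25): V_0 = e^(−0.005)·[0.4888·1.5260 + 0.5112·5.7979] = 3.6913

$3.69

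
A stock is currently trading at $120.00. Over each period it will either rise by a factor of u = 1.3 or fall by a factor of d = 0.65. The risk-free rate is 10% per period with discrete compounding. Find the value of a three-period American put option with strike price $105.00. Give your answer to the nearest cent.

Risk-neutral probability p = (1 + 0.1 − 0.65)/(1.3 − 0.65) = 0.4500/0.6500 = 0.6923
Terminal stock prices: S_uuu = 263.6, S_uud = 131.8, S_udd = 65.91, S_ddd = 32.95
Terminal payoffs (K − S): max(-158.6, 0) = 0, max(-26.82, 0) = 0, max(39.09, 0) = 39.09, max(72.05, 0) = 72.05
Node uu (S = 202.8): continuation = 1/1.1·[0.6923·0.0000 + 0.3077·0.0000] = 0.0000; exercise value = 0.0000 ≤ continuation, so V_uu = 0.0000
Node ud (S = 101.4): continuation = 1/1.1·[0.6923·0.0000 + 0.3077·39.0900] = 10.9343; exercise value = 3.6000 ≤ continuation, so V_ud = 10.9343
Node dd (S = 50.7): continuation = 1/1.1·[0.6923·39.0900 + 0.3077·72.0450] = 44.7545; exercise value = 54.3000 > continuation, so V_dd = 54.3000 (exercise)
Node u (S = 156): continuation = 1/1.1·[0.6923·0.0000 + 0.3077·10.9343] = 3.0585; exercise value = 0.0000 ≤ continuation, so V_u = 3.0585
Node d (S = 78): continuation = 1/1.1·[0.6923·10.9343 + 0.3077·54.3000] = 22.0705; exercise value = 27.0000 > continuation, so V_d = 27.0000 (exercise)
Node 0 (S = 120): continuation = 1/1.1·[0.6923·3.0585 + 0.3077·27.0000] = 9.4774; exercise value = 0.0000 ≤ continuation, so V_0 = 9.4774

$9.48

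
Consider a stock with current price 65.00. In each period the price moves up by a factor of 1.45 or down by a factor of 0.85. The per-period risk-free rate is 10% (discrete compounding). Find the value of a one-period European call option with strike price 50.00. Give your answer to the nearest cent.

19.55

Risk-neutral probability p = (1 + 0.1 − 0.85)/(1.45 − 0.85) = 0.2500/0.6000 = 0.4167
Terminal stock prices: S_u = 94.25, S_d = 55.25
Terminal payoffs (S − K): max(44.25, 0) = 44.25, max(5.25, 0) = 5.25
Node 0 (S = 65): V_0 = 1/1.1·[0.4167·44.2500 + 0.5833·5.2500] = 19.5455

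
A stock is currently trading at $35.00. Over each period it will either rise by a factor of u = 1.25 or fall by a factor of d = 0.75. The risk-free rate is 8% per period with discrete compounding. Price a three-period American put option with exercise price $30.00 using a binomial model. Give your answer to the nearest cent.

$1.68

Risk-neutral probability p = (1 + 0.08 − 0.75)/(1.25 − 0.75) = 0.3300/0.5000 = 0.6600
Terminal stock prices: S_uuu = 68.36, S_uud = 41.02, S_udd = 24.61, S_ddd = 14.77
Terminal payoffs (K − S): max(-38.36, 0) = 0, max(-11.02, 0) = 0, max(5.391, 0) = 5.391, max(15.23, 0) = 15.23
Node uu (S = 54.69): continuation = 1/1.08·[0.6600·0.0000 + 0.3400·0.0000] = 0.0000; exercise value = 0.0000 ≤ continuation, so V_uu = 0.0000
Node ud (S = 32.81): continuation = 1/1.08·[0.6600·0.0000 + 0.3400·5.3906] = 1.6970; exercise value = 0.0000 ≤ continuation, so V_ud = 1.6970
Node dd (S = 19.69): continuation = 1/1.08·[0.6600·5.3906 + 0.3400·15.2344] = 8.0903; exercise value = 10.3125 > continuation, so V_dd = 10.3125 (exercise)
Node u (S = 43.75): continuation = 1/1.08·[0.6600·0.0000 + 0.3400·1.6970] = 0.5343; exercise value = 0.0000 ≤ continuation, so V_u = 0.5343
Node d (S = 26.25): continuation = 1/1.08·[0.6600·1.6970 + 0.3400·10.3125] = 4.2836; exercise value = 3.7500 ≤ continuation, so V_d = 4.2836
Node 0 (S = 35): continuation = 1/1.08·[0.6600·0.5343 + 0.3400·4.2836] = 1.6750; exercise value = 0.0000 ≤ continuation, so V_0 = 1.6750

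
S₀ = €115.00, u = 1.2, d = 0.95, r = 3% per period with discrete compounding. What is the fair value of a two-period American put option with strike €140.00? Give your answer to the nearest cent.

Risk-neutral probability p = (1 + 0.03 − 0.95)/(1.2 − 0.95) = 0.0800/0.2500 = 0.3200
Terminal stock prices: S_uu = 165.6, S_ud = 131.1, S_dd = 103.8
Terminal payoffs (K − S): max(-25.6, 0) = 0, max(8.9, 0) = 8.9, max(36.21, 0) = 36.21
Node u (S = 138): continuation = 1/1.03·[0.3200·0.0000 + 0.6800·8.9000] = 5.8757; exercise value = 2.0000 ≤ continuation, so V_u = 5.8757
Node d (S = 109.2): continuation = 1/1.03·[0.3200·8.9000 + 0.6800·36.2125] = 26.6723; exercise value = 30.7500 > continuation, so V_d = 30.7500 (exercise)
Node 0 (S = 115): continuation = 1/1.03·[0.3200·5.8757 + 0.6800·30.7500] = 22.1264; exercise value = 25.0000 > continuation, so V_0 = 25.0000 (exercise)

€25.00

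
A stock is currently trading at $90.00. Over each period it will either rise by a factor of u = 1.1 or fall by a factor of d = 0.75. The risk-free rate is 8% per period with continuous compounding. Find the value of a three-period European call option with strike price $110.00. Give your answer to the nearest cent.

Risk-neutral probability p = (e^0.08 − 0.75)/(1.1 − 0.75) = 0.3333/0.3500 = 0.9522
Terminal stock prices: S_uuu = 119.8, S_uud = 81.68, S_udd = 55.69, S_ddd = 37.97
Terminal payoffs (S − K): max(9.79, 0) = 9.79, max(-28.32, 0) = 0, max(-54.31, 0) = 0, max(-72.03, 0) = 0
Node uu (S = 108.9): V_uu = e^(−0.08)·[0.9522·9.7900 + 0.0478·0.0000] = 8.6058
Node ud (S = 74.25): V_ud = e^(−0.08)·[0.9522·0.0000 + 0.0478·0.0000] = 0.0000
Node dd (S = 50.62): V_dd = e^(−0.08)·[0.9522·0.0000 + 0.0478·0.0000] = 0.0000
Node u (S = 99): V_u = e^(−0.08)·[0.9522·8.6058 + 0.0478·0.0000] = 7.5648
Node d (S = 67.5): V_d = e^(−0.08)·[0.9522·0.0000 + 0.0478·0.0000] = 0.0000
Node 0 (S = 90): V_0 = e^(−0.08)·[0.9522·7.5648 + 0.0478·0.0000] = 6.6497

$6.65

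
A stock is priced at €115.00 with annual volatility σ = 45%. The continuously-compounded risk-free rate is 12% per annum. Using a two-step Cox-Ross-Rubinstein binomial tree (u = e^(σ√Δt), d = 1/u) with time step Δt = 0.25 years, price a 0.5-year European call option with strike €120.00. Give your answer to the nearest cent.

CRR parameters: u = e^(σ√Δt) = e^(0.45·√0.25) = 1.2523, d = 1/u = 0.7985
Per-period rate: rΔt = 0.12·0.25 = 0.03, so R = e^0.03 = 1.0305
Risk-neutral probability p = (e^0.03 − 0.7985)/(1.2523 − 0.7985) = 0.2319/0.4538 = 0.5111
Terminal stock prices: S_uu = 180.4, S_ud = 115, S_dd = 73.33
Terminal payoffs (S − K): max(60.36, 0) = 60.36, max(-5, 0) = 0, max(-46.67, 0) = 0
Node u (S = 144): V_u = e^(−0.03)·[0.5111·60.3559 + 0.4889·0.0000] = 29.9359
Node d (S = 91.83): V_d = e^(−0.03)·[0.5111·0.0000 + 0.4889·0.0000] = 0.0000
Node 0 (S = 115): V_0 = e^(−0.03)·[0.5111·29.9359 + 0.4889·0.0000] = 14.8479

€14.85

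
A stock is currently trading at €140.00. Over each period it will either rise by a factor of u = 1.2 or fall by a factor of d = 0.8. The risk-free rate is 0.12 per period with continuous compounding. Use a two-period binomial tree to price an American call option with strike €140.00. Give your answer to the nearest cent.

€32.48

Risk-neutral probability p = (e^0.12 − 0.8)/(1.2 − 0.8) = 0.3275/0.4000 = 0.8187
Terminal stock prices: S_uu = 201.6, S_ud = 134.4, S_dd = 89.6
Terminal payoffs (S − K): max(61.6, 0) = 61.6, max(-5.6, 0) = 0, max(-50.4, 0) = 0
Node u (S = 168): continuation = e^(−0.12)·[0.8187·61.6000 + 0.1813·0.0000] = 44.7314; exercise value = 28.0000 ≤ continuation, so V_u = 44.7314
Node d (S = 112): continuation = e^(−0.12)·[0.8187·0.0000 + 0.1813·0.0000] = 0.0000; exercise value = 0.0000 ≤ continuation, so V_d = 0.0000
Node 0 (S = 140): continuation = e^(−0.12)·[0.8187·44.7314 + 0.1813·0.0000] = 32.4821; exercise value = 0.0000 ≤ continuation, so V_0 = 32.4821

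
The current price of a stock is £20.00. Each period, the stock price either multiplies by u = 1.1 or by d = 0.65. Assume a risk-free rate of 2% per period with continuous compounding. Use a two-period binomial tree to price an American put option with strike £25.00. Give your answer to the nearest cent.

Risk-neutral probability p = (e^0.02 − 0.65)/(1.1 − 0.65) = 0.3702/0.4500 = 0.8227
Terminal stock prices: S_uu = 24.2, S_ud = 14.3, S_dd = 8.45
Terminal payoffs (K − S): max(0.8, 0) = 0.8, max(10.7, 0) = 10.7, max(16.55, 0) = 16.55
Node u (S = 22): continuation = e^(−0.02)·[0.8227·0.8000 + 0.1773·10.7000] = 2.5050; exercise value = 3.0000 > continuation, so V_u = 3.0000 (exercise)
Node d (S = 13): continuation = e^(−0.02)·[0.8227·10.7000 + 0.1773·16.5500] = 11.5050; exercise value = 12.0000 > continuation, so V_d = 12.0000 (exercise)
Node 0 (S = 20): continuation = e^(−0.02)·[0.8227·3.0000 + 0.1773·12.0000] = 4.5050; exercise value = 5.0000 > continuation, so V_0 = 5.0000 (exercise)

£5.00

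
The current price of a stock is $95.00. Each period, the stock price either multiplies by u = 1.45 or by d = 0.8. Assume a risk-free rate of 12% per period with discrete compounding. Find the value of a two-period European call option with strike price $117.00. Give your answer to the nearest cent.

$15.99

Risk-neutral probability p = (1 + 0.12 − 0.8)/(1.45 − 0.8) = 0.3200/0.6500 = 0.4923
Terminal stock prices: S_uu = 199.7, S_ud = 110.2, S_dd = 60.8
Terminal payoffs (S − K): max(82.74, 0) = 82.74, max(-6.8, 0) = 0, max(-56.2, 0) = 0
Node u (S = 137.8): V_u = 1/1.12·[0.4923·82.7375 + 0.5077·0.0000] = 36.3681
Node d (S = 76): V_d = 1/1.12·[0.4923·0.0000 + 0.5077·0.0000] = 0.0000
Node 0 (S = 95): V_0 = 1/1.12·[0.4923·36.3681 + 0.5077·0.0000] = 15.9860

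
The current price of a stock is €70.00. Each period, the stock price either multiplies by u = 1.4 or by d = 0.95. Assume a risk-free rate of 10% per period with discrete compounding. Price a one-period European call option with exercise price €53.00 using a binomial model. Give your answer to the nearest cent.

Risk-neutral probability p = (1 + 0.1 − 0.95)/(1.4 − 0.95) = 0.1500/0.4500 = 0.3333
Terminal stock prices: S_u = 98, S_d = 66.5
Terminal payoffs (S − K): max(45, 0) = 45, max(13.5, 0) = 13.5
Node 0 (S = 70): V_0 = 1/1.1·[0.3333·45.0000 + 0.6667·13.5000] = 21.8182

€21.82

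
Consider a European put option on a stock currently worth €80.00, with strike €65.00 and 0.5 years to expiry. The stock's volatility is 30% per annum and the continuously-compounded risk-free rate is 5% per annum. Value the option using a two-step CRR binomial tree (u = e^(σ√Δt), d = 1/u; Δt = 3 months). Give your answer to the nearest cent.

€1.37

CRR parameters: u = e^(σ√Δt) = e^(0.3·√0.25) = 1.1618, d = 1/u = 0.8607
Per-period rate: rΔt = 0.05·0.25 = 0.0125, so R = e^0.0125 = 1.0126
Risk-neutral probability p = (e^0.0125 − 0.8607)/(1.1618 − 0.8607) = 0.1519/0.3011 = 0.5043
Terminal stock prices: S_uu = 108, S_ud = 80, S_dd = 59.27
Terminal payoffs (K − S): max(-42.99, 0) = 0, max(-15, 0) = 0, max(5.735, 0) = 5.735
Node u (S = 92.95): V_u = e^(−0.0125)·[0.5043·0.0000 + 0.4957·0.0000] = 0.0000
Node d (S = 68.86): V_d = e^(−0.0125)·[0.5043·0.0000 + 0.4957·5.7345] = 2.8071
Node 0 (S = 80): V_0 = e^(−0.0125)·[0.5043·0.0000 + 0.4957·2.8071] = 1.3741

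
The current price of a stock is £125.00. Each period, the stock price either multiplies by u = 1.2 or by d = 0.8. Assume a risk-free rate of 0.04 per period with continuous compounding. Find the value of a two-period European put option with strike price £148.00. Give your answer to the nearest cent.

£22.33

Risk-neutral probability p = (e^0.04 − 0.8)/(1.2 − 0.8) = 0.2408/0.4000 = 0.6020
Terminal stock prices: S_uu = 180, S_ud = 120, S_dd = 80
Terminal payoffs (K − S): max(-32, 0) = 0, max(28, 0) = 28, max(68, 0) = 68
Node u (S = 150): V_u = e^(−0.04)·[0.6020·0.0000 + 0.3980·28.0000] = 10.7063
Node d (S = 100): V_d = e^(−0.04)·[0.6020·28.0000 + 0.3980·68.0000] = 42.1968
Node 0 (S = 125): V_0 = e^(−0.04)·[0.6020·10.7063 + 0.3980·42.1968] = 22.3275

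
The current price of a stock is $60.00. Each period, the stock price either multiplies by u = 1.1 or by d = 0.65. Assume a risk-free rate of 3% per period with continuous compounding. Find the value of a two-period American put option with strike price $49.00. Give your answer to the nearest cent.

$2.25

Risk-neutral probability p = (e^0.03 − 0.65)/(1.1 − 0.65) = 0.3805/0.4500 = 0.8455
Terminal stock prices: S_uu = 72.6, S_ud = 42.9, S_dd = 25.35
Terminal payoffs (K − S): max(-23.6, 0) = 0, max(6.1, 0) = 6.1, max(23.65, 0) = 23.65
Node u (S = 66): continuation = e^(−0.03)·[0.8455·0.0000 + 0.1545·6.1000] = 0.9149; exercise value = 0.0000 ≤ continuation, so V_u = 0.9149
Node d (S = 39): continuation = e^(−0.03)·[0.8455·6.1000 + 0.1545·23.6500] = 8.5518; exercise value = 10.0000 > continuation, so V_d = 10.0000 (exercise)
Node 0 (S = 60): continuation = e^(−0.03)·[0.8455·0.9149 + 0.1545·10.0000] = 2.2504; exercise value = 0.0000 ≤ continuation, so V_0 = 2.2504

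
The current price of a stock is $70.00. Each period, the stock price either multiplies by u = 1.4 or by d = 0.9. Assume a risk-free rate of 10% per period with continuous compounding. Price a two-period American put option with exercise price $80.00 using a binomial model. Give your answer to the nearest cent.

$10.00

Risk-neutral probability p = (e^0.1 − 0.9)/(1.4 − 0.9) = 0.2052/0.5000 = 0.4103
Terminal stock prices: S_uu = 137.2, S_ud = 88.2, S_dd = 56.7
Terminal payoffs (K − S): max(-57.2, 0) = 0, max(-8.2, 0) = 0, max(23.3, 0) = 23.3
Node u (S = 98): continuation = e^(−0.1)·[0.4103·0.0000 + 0.5897·0.0000] = 0.0000; exercise value = 0.0000 ≤ continuation, so V_u = 0.0000
Node d (S = 63): continuation = e^(−0.1)·[0.4103·0.0000 + 0.5897·23.3000] = 12.4316; exercise value = 17.0000 > continuation, so V_d = 17.0000 (exercise)
Node 0 (S = 70): continuation = e^(−0.1)·[0.4103·0.0000 + 0.5897·17.0000] = 9.0703; exercise value = 10.0000 > continuation, so V_0 = 10.0000 (exercise)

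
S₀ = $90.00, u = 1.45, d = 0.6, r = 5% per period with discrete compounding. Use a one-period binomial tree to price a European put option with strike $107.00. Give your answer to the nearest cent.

$23.75

Risk-neutral probability p = (1 + 0.05 − 0.6)/(1.45 − 0.6) = 0.4500/0.8500 = 0.5294
Terminal stock prices: S_u = 130.5, S_d = 54
Terminal payoffs (K − S): max(-23.5, 0) = 0, max(53, 0) = 53
Node 0 (S = 90): V_0 = 1/1.05·[0.5294·0.0000 + 0.4706·53.0000] = 23.7535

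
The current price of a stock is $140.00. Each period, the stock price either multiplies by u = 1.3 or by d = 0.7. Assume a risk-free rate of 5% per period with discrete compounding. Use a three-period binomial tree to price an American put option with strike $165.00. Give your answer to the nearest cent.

$34.88

Risk-neutral probability p = (1 + 0.05 − 0.7)/(1.3 − 0.7) = 0.3500/0.6000 = 0.5833
Terminal stock prices: S_uuu = 307.6, S_uud = 165.6, S_udd = 89.18, S_ddd = 48.02
Terminal payoffs (K − S): max(-142.6, 0) = 0, max(-0.62, 0) = 0, max(75.82, 0) = 75.82, max(117, 0) = 117
Node uu (S = 236.6): continuation = 1/1.05·[0.5833·0.0000 + 0.4167·0.0000] = 0.0000; exercise value = 0.0000 ≤ continuation, so V_uu = 0.0000
Node ud (S = 127.4): continuation = 1/1.05·[0.5833·0.0000 + 0.4167·75.8200] = 30.0873; exercise value = 37.6000 > continuation, so V_ud = 37.6000 (exercise)
Node dd (S = 68.6): continuation = 1/1.05·[0.5833·75.8200 + 0.4167·116.9800] = 88.5429; exercise value = 96.4000 > continuation, so V_dd = 96.4000 (exercise)
Node u (S = 182): continuation = 1/1.05·[0.5833·0.0000 + 0.4167·37.6000] = 14.9206; exercise value = 0.0000 ≤ continuation, so V_u = 14.9206
Node d (S = 98): continuation = 1/1.05·[0.5833·37.6000 + 0.4167·96.4000] = 59.1429; exercise value = 67.0000 > continuation, so V_d = 67.0000 (exercise)
Node 0 (S = 140): continuation = 1/1.05·[0.5833·14.9206 + 0.4167·67.0000] = 34.8765; exercise value = 25.0000 ≤ continuation, so V_0 = 34.8765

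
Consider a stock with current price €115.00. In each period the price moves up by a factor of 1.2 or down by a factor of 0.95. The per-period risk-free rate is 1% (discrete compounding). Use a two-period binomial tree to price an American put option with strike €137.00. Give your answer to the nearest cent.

€22.00

Risk-neutral probability p = (1 + 0.01 − 0.95)/(1.2 − 0.95) = 0.0600/0.2500 = 0.2400
Terminal stock prices: S_uu = 165.6, S_ud = 131.1, S_dd = 103.8
Terminal payoffs (K − S): max(-28.6, 0) = 0, max(5.9, 0) = 5.9, max(33.21, 0) = 33.21
Node u (S = 138): continuation = 1/1.01·[0.2400·0.0000 + 0.7600·5.9000] = 4.4396; exercise value = 0.0000 ≤ continuation, so V_u = 4.4396
Node d (S = 109.2): continuation = 1/1.01·[0.2400·5.9000 + 0.7600·33.2125] = 26.3936; exercise value = 27.7500 > continuation, so V_d = 27.7500 (exercise)
Node 0 (S = 115): continuation = 1/1.01·[0.2400·4.4396 + 0.7600·27.7500] = 21.9361; exercise value = 22.0000 > continuation, so V_0 = 22.0000 (exercise)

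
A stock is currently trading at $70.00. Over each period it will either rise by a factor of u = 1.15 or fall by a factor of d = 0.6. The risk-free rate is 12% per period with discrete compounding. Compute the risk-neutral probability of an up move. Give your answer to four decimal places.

Risk-neutral probability p = (1 + 0.12 − 0.6)/(1.15 − 0.6) = 0.5200/0.5500 = 0.9455

p = 0.9455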